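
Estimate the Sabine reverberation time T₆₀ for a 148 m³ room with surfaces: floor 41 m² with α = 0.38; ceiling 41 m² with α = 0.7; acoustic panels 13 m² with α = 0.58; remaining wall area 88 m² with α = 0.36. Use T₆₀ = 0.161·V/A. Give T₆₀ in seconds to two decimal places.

0.29 s

Summing Sᵢαᵢ: 41·0.38 + 41·0.7 + 13·0.58 + 88·0.36 = 83.50 m².
T₆₀ = 0.161·V/A = 0.161·148/83.50 = 0.285 s.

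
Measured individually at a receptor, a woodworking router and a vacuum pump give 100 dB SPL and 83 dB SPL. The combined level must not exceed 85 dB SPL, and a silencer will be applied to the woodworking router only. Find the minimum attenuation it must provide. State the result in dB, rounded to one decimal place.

19.3 dB

Everything except the woodworking router sums to 10^(83/10) = 1.995e+08 in linear terms, 83.00 dB SPL.
The limit corresponds to 10^(85/10) = 3.162e+08; subtracting the fixed part leaves 1.167e+08 for the woodworking router, i.e. 80.67 dB SPL.
So the woodworking router must be reduced from 100 to 80.67 dB SPL: IL = 19.33 dB.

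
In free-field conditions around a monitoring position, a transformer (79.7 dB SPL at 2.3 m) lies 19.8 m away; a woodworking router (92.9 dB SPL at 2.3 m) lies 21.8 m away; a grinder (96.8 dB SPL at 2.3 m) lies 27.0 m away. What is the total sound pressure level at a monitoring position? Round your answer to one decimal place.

77.6 dB SPL

Apply inverse-square spreading to bring every level to the receiver, then sum 10^(L/10).
transformer: 79.7 − 20·log₁₀(19.8/2.3) = 79.7 − 18.70 = 61.00 dB SPL.
woodworking router: 92.9 − 20·log₁₀(21.8/2.3) = 92.9 − 19.53 = 73.37 dB SPL.
grinder: 96.8 − 20·log₁₀(27.0/2.3) = 96.8 − 21.39 = 75.41 dB SPL.
Σ 10^(L/10) = 5.770e+07 → L_total = 10·log₁₀(5.770e+07) = 77.61 dB SPL.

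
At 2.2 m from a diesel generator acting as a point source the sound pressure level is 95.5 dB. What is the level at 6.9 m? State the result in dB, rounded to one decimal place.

For a point source, L₂ = L₁ − 20·log₁₀(r₂/r₁).
L₂ = 95.5 − 20·log₁₀(6.9/2.2) = 95.5 − 9.929 = 85.57 dB.

85.6 dB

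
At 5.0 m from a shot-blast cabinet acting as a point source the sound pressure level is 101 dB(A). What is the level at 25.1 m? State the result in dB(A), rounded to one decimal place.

87.0 dB(A)

Spherical spreading from a point source gives a 20·log₁₀(r₂/r₁) drop.
L₂ = 101 − 20·log₁₀(25.1/5.0) = 101 − 14.014 = 86.99 dB(A).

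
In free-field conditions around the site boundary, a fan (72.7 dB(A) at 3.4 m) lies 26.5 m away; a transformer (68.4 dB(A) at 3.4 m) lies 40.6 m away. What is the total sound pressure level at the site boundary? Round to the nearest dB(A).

Propagate each source to the receiver with L = L_ref − 20·log₁₀(r/r_ref), then add intensities.
fan: 72.7 − 20·log₁₀(26.5/3.4) = 72.7 − 17.84 = 54.86 dB(A).
transformer: 68.4 − 20·log₁₀(40.6/3.4) = 68.4 − 21.54 = 46.86 dB(A).
Σ 10^(L/10) = 3.550e+05 → L_total = 10·log₁₀(3.550e+05) = 55.50 dB(A).

56 dB(A)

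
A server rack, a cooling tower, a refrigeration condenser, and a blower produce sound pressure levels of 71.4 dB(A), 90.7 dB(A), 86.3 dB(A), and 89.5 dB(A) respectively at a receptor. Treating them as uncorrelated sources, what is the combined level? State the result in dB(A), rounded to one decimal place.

94.0 dB(A)

Incoherent sources combine by intensity addition: L_total = 10·log₁₀(Σ 10^(L_i/10)).
Σ 10^(L/10) = 10^(71.4/10) + 10^(90.7/10) + 10^(86.3/10) + 10^(89.5/10) = 2.507e+09.
L_total = 10·log₁₀(2.507e+09) = 93.99 dB(A).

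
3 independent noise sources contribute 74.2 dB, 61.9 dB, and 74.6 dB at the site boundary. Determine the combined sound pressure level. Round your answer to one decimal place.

Incoherent sources combine by intensity addition: L_total = 10·log₁₀(Σ 10^(L_i/10)).
Σ 10^(L/10) = 10^(74.2/10) + 10^(61.9/10) + 10^(74.6/10) = 5.669e+07.
L_total = 10·log₁₀(5.669e+07) = 77.54 dB.

77.5 dB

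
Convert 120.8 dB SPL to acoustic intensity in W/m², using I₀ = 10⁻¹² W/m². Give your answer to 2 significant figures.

1.2 W/m²

I/I₀ = 10^(120.8/10) = 1.202e+12, so I = 1.202e+12 × 10⁻¹² W/m².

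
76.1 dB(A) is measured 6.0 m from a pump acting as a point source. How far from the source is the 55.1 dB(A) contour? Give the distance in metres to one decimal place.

67.3 m

For a point source L₁ − L₂ = 20·log₁₀(r₂/r₁), so r₂ = r₁·10^((L₁−L₂)/20).
r₂ = 6.0·10^((76.1−55.1)/20) = 6.0·10^(21.0/20) = 67.32 m.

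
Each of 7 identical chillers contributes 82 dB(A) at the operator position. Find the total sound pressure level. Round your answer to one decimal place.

90.5 dB(A)

L_total = L₁ + 10·log₁₀ N for N identical incoherent sources.
L_total = 82 + 10·log₁₀(7) = 82 + 8.451 = 90.45 dB(A).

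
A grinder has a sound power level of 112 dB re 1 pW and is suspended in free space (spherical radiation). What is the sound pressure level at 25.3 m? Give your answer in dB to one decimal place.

Free-field spherical radiation: L_p = L_w − 10·log₁₀(4π·r²), r = 25.3 m.
4π·r² = 8044 m², 10·log₁₀ of that is 39.055 dB.
L_p = 112 − 39.055 = 72.95 dB.

72.9 dB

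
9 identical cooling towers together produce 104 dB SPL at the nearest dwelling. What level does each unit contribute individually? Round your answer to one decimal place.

94.5 dB SPL

Dividing the total intensity by 9 lowers the level by 10·log₁₀ 9 = 9.542 dB: L₁ = 104 − 9.542.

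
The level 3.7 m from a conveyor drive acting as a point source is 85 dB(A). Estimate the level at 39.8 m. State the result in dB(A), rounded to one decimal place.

64.4 dB(A)

Point-source attenuation: ΔL = 20·log₁₀(r₂/r₁) = 20·log₁₀(39.8/3.7) = 20.634 dB.
L₂ = 85 − 20·log₁₀(39.8/3.7) = 85 − 20.634 = 64.37 dB(A).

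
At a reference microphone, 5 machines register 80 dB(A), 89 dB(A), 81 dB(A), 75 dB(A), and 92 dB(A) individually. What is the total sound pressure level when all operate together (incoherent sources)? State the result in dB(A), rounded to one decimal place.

For uncorrelated sources the intensities add, so convert each level to linear form, sum, and take 10·log₁₀ of the total.
Σ 10^(L/10) = 10^(80/10) + 10^(89/10) + 10^(81/10) + 10^(75/10) + 10^(92/10) = 2.637e+09.
L_total = 10·log₁₀(2.637e+09) = 94.21 dB(A).

94.2 dB(A)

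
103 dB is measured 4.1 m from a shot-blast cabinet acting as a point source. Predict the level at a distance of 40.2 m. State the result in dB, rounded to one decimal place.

83.2 dB

Spherical spreading from a point source gives a 20·log₁₀(r₂/r₁) drop.
L₂ = 103 − 20·log₁₀(40.2/4.1) = 103 − 19.829 = 83.17 dB.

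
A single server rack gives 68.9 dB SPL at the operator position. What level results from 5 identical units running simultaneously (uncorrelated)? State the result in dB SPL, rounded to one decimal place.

75.9 dB SPL

N identical incoherent sources raise the level by 10·log₁₀ N.
L_total = 68.9 + 10·log₁₀(5) = 68.9 + 6.990 = 75.89 dB SPL.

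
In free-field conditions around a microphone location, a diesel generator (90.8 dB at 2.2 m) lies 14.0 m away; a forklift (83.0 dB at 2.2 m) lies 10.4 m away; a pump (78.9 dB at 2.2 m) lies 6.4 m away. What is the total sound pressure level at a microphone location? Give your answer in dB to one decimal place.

76.8 dB

Propagate each source to the receiver with L = L_ref − 20·log₁₀(r/r_ref), then add intensities.
diesel generator: 90.8 − 20·log₁₀(14.0/2.2) = 90.8 − 16.07 = 74.73 dB.
forklift: 83.0 − 20·log₁₀(10.4/2.2) = 83.0 − 13.49 = 69.51 dB.
pump: 78.9 − 20·log₁₀(6.4/2.2) = 78.9 − 9.28 = 69.62 dB.
Σ 10^(L/10) = 4.779e+07 → L_total = 10·log₁₀(4.779e+07) = 76.79 dB.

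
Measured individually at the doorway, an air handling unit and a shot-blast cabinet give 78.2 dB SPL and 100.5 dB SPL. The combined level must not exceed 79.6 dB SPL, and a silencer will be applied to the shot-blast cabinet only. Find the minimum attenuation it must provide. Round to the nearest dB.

26 dB

Fixed contribution from the other source: Σ 10^(L/10) = 10^(78.2/10) = 6.607e+07 (78.20 dB SPL).
To meet 79.6 dB SPL overall, the treated shot-blast cabinet may contribute at most 10^(79.6/10) − 6.607e+07 = 2.513e+07, i.e. 74.00 dB SPL.
Required insertion loss = 100.5 − 74.00 = 26.50 dB.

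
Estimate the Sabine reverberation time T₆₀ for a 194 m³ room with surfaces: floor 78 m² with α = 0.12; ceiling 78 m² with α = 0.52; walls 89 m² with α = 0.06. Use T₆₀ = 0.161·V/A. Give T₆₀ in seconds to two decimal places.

0.57 s

Total absorption A = 78·0.12 + 78·0.52 + 89·0.06 = 55.26 m² sabins.
T₆₀ = 0.161 × 194 / 55.26 = 0.565 s.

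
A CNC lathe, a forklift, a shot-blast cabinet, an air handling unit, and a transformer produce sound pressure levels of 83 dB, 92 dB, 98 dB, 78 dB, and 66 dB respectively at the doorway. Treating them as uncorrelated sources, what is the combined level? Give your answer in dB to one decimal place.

99.1 dB

For uncorrelated sources the intensities add, so convert each level to linear form, sum, and take 10·log₁₀ of the total.
Σ 10^(L/10) = 10^(83/10) + 10^(92/10) + 10^(98/10) + 10^(78/10) + 10^(66/10) = 8.161e+09.
L_total = 10·log₁₀(8.161e+09) = 99.12 dB.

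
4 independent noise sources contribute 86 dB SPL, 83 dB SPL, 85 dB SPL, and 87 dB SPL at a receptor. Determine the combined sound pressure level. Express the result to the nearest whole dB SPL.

For uncorrelated sources the intensities add, so convert each level to linear form, sum, and take 10·log₁₀ of the total.
Σ 10^(L/10) = 10^(86/10) + 10^(83/10) + 10^(85/10) + 10^(87/10) = 1.415e+09.
L_total = 10·log₁₀(1.415e+09) = 91.51 dB SPL.

92 dB SPL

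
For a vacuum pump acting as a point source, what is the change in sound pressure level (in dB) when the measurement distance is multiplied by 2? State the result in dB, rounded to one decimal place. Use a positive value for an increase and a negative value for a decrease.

Point-source spreading: ΔL = −20·log₁₀(r₂/r₁).
ΔL = −20·log₁₀(2) = -6.02 dB.

-6.0 dB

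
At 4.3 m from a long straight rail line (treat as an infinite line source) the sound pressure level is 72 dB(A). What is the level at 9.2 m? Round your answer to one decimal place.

For a line source, L₂ = L₁ − 10·log₁₀(r₂/r₁).
L₂ = 72 − 10·log₁₀(9.2/4.3) = 72 − 3.303 = 68.70 dB(A).

68.7 dB(A)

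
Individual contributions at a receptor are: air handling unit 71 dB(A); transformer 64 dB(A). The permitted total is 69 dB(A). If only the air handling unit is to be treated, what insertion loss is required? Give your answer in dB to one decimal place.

The untreated sources together contribute 10^(64/10) = 2.512e+06, i.e. 64.00 dB(A).
The limit corresponds to 10^(69/10) = 7.943e+06; subtracting the fixed part leaves 5.431e+06 for the air handling unit, i.e. 67.35 dB(A).
Required insertion loss = 71 − 67.35 = 3.65 dB.

3.7 dB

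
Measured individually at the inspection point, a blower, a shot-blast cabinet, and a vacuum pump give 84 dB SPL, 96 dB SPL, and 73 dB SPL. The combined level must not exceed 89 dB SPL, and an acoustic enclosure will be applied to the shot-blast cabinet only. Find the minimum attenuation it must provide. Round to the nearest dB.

The untreated sources together contribute 10^(84/10) + 10^(73/10) = 2.711e+08, i.e. 84.33 dB SPL.
To meet 89 dB SPL overall, the treated shot-blast cabinet may contribute at most 10^(89/10) − 2.711e+08 = 5.232e+08, i.e. 87.19 dB SPL.
Required insertion loss = 96 − 87.19 = 8.81 dB.

9 dB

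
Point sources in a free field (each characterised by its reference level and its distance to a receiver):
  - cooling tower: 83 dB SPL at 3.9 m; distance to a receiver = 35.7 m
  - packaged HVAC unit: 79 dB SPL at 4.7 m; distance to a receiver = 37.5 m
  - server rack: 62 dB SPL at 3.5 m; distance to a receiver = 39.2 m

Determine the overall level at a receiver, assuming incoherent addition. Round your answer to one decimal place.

Apply inverse-square spreading to bring every level to the receiver, then sum 10^(L/10).
cooling tower: 83 − 20·log₁₀(35.7/3.9) = 83 − 19.23 = 63.77 dB SPL.
packaged HVAC unit: 79 − 20·log₁₀(37.5/4.7) = 79 − 18.04 = 60.96 dB SPL.
server rack: 62 − 20·log₁₀(39.2/3.5) = 62 − 20.98 = 41.02 dB SPL.
Σ 10^(L/10) = 3.642e+06 → L_total = 10·log₁₀(3.642e+06) = 65.61 dB SPL.

65.6 dB SPL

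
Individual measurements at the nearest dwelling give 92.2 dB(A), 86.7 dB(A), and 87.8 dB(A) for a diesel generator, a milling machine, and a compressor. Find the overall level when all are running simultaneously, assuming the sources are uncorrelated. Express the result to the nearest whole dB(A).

94 dB(A)

For uncorrelated sources the intensities add, so convert each level to linear form, sum, and take 10·log₁₀ of the total.
Σ 10^(L/10) = 10^(92.2/10) + 10^(86.7/10) + 10^(87.8/10) = 2.730e+09.
L_total = 10·log₁₀(2.730e+09) = 94.36 dB(A).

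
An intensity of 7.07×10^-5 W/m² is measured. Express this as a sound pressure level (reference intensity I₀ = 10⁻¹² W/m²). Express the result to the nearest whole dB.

I/I₀ = 7.07×10^-5/10⁻¹² = 7.07×10^7, and L = 10·log₁₀(I/I₀).
L = 10·(0.8494 + 7) = 78.49 dB.

78 dB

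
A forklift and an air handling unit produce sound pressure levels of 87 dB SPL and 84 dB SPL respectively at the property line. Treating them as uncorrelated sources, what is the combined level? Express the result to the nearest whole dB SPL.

Incoherent sources combine by intensity addition: L_total = 10·log₁₀(Σ 10^(L_i/10)).
Σ 10^(L/10) = 10^(87/10) + 10^(84/10) = 7.524e+08.
L_total = 10·log₁₀(7.524e+08) = 88.76 dB SPL.

89 dB SPL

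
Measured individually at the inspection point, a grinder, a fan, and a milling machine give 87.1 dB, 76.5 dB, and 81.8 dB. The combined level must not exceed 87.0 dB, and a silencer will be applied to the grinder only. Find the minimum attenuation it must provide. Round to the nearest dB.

Fixed contribution from the other sources: Σ 10^(L/10) = 10^(76.5/10) + 10^(81.8/10) = 1.960e+08 (82.92 dB).
The limit corresponds to 10^(87.0/10) = 5.012e+08; subtracting the fixed part leaves 3.052e+08 for the grinder, i.e. 84.85 dB.
Required insertion loss = 87.1 − 84.85 = 2.25 dB.

2 dB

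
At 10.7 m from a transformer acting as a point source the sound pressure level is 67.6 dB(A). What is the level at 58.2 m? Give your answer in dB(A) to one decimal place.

Point-source attenuation: ΔL = 20·log₁₀(r₂/r₁) = 20·log₁₀(58.2/10.7) = 14.711 dB.
L₂ = 67.6 − 20·log₁₀(58.2/10.7) = 67.6 − 14.711 = 52.89 dB(A).

52.9 dB(A)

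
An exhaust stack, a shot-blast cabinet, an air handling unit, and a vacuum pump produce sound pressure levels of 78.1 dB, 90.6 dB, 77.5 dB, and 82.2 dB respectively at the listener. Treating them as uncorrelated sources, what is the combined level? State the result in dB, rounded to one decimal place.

91.6 dB

For uncorrelated sources the intensities add, so convert each level to linear form, sum, and take 10·log₁₀ of the total.
Σ 10^(L/10) = 10^(78.1/10) + 10^(90.6/10) + 10^(77.5/10) + 10^(82.2/10) = 1.435e+09.
L_total = 10·log₁₀(1.435e+09) = 91.57 dB.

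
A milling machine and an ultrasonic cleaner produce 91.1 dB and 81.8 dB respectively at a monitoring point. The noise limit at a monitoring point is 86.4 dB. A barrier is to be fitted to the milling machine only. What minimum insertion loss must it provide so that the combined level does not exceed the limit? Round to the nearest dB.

Everything except the milling machine sums to 10^(81.8/10) = 1.514e+08 in linear terms, 81.80 dB.
To meet 86.4 dB overall, the treated milling machine may contribute at most 10^(86.4/10) − 1.514e+08 = 2.852e+08, i.e. 84.55 dB.
Required insertion loss = 91.1 − 84.55 = 6.55 dB.

7 dB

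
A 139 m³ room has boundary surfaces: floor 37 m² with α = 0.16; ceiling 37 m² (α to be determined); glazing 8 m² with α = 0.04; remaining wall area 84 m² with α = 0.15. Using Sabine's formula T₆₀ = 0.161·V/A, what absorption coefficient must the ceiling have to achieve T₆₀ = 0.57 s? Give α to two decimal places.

From T₆₀ = 0.161·V/A, the target T₆₀ = 0.57 s needs A = 0.161·139/0.57 = 39.26 m².
Absorption from the other surfaces = 37·0.16 + 8·0.04 + 84·0.15 = 18.84 m², so the ceiling must supply 20.42 m² over 37 m².
α = 20.42/37 = 0.552.

0.55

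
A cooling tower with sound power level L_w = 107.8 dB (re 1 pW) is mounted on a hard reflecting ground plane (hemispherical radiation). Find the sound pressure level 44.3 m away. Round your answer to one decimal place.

L_p = L_w − 10·log₁₀(2π·r²) with r = 44.3 m.
2π·r² = 1.233e+04 m², 10·log₁₀ of that is 40.910 dB.
L_p = 107.8 − 40.910 = 66.89 dB.

66.9 dB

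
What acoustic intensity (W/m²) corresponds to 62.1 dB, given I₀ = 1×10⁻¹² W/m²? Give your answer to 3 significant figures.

1.62e-06 W/m²

L = 10·log₁₀(I/I₀) ⇒ I = I₀·10^(L/10) = 10⁻¹² × 10^6.21.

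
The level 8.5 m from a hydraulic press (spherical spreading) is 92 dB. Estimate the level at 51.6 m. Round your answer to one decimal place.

76.3 dB

Spherical spreading from a point source gives a 20·log₁₀(r₂/r₁) drop.
L₂ = 92 − 20·log₁₀(51.6/8.5) = 92 − 15.665 = 76.34 dB.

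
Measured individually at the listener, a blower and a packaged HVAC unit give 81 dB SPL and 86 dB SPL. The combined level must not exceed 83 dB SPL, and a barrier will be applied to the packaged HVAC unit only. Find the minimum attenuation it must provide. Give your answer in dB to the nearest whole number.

7 dB

The untreated sources together contribute 10^(81/10) = 1.259e+08, i.e. 81.00 dB SPL.
To meet 83 dB SPL overall, the treated packaged HVAC unit may contribute at most 10^(83/10) − 1.259e+08 = 7.363e+07, i.e. 78.67 dB SPL.
So the packaged HVAC unit must be reduced from 86 to 78.67 dB SPL: IL = 7.33 dB.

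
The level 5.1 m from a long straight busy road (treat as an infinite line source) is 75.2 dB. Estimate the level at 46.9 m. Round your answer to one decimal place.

65.6 dB

Line-source attenuation: ΔL = 10·log₁₀(r₂/r₁) = 10·log₁₀(46.9/5.1) = 9.636 dB.
L₂ = 75.2 − 10·log₁₀(46.9/5.1) = 75.2 − 9.636 = 65.56 dB.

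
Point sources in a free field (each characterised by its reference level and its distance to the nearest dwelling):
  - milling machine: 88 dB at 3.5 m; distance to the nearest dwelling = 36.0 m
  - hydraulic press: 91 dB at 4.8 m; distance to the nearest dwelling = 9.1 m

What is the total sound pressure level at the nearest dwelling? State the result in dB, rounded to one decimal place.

Propagate each source to the receiver with L = L_ref − 20·log₁₀(r/r_ref), then add intensities.
milling machine: 88 − 20·log₁₀(36.0/3.5) = 88 − 20.24 = 67.76 dB.
hydraulic press: 91 − 20·log₁₀(9.1/4.8) = 91 − 5.56 = 85.44 dB.
Σ 10^(L/10) = 3.562e+08 → L_total = 10·log₁₀(3.562e+08) = 85.52 dB.

85.5 dB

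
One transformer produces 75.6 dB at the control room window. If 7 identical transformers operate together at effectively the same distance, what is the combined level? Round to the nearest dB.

L_total = L₁ + 10·log₁₀ N for N identical incoherent sources.
L_total = 75.6 + 10·log₁₀(7) = 75.6 + 8.451 = 84.05 dB.

84 dB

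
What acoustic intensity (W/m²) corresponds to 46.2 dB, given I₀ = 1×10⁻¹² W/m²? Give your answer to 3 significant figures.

I = I₀·10^(L/10) = 10⁻¹² × 10^(46.2/10) = 10^(-7.380).

4.17e-08 W/m²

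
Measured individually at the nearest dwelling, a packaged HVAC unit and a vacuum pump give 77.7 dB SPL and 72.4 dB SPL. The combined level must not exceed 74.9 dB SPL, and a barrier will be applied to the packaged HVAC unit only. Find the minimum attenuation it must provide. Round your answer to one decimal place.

Everything except the packaged HVAC unit sums to 10^(72.4/10) = 1.738e+07 in linear terms, 72.40 dB SPL.
To meet 74.9 dB SPL overall, the treated packaged HVAC unit may contribute at most 10^(74.9/10) − 1.738e+07 = 1.352e+07, i.e. 71.31 dB SPL.
So the packaged HVAC unit must be reduced from 77.7 to 71.31 dB SPL: IL = 6.39 dB.

6.4 dB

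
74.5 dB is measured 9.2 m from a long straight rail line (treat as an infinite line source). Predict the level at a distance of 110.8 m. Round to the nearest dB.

Cylindrical spreading from a line source gives a 10·log₁₀(r₂/r₁) drop.
L₂ = 74.5 − 10·log₁₀(110.8/9.2) = 74.5 − 10.808 = 63.69 dB.

64 dB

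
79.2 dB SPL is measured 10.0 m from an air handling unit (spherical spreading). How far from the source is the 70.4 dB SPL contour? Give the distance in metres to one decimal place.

27.5 m

Point-source spreading drops the level by 20·log₁₀(r₂/r₁); inverting, r₂/r₁ = 10^(ΔL/20).
r₂ = 10.0·10^((79.2−70.4)/20) = 10.0·10^(8.8/20) = 27.54 m.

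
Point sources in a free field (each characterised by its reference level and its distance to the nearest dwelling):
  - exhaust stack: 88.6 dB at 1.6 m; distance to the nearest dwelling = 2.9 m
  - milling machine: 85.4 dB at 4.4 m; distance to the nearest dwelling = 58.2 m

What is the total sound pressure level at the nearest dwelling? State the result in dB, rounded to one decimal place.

83.5 dB

Apply inverse-square spreading to bring every level to the receiver, then sum 10^(L/10).
exhaust stack: 88.6 − 20·log₁₀(2.9/1.6) = 88.6 − 5.17 = 83.43 dB.
milling machine: 85.4 − 20·log₁₀(58.2/4.4) = 85.4 − 22.43 = 62.97 dB.
Σ 10^(L/10) = 2.225e+08 → L_total = 10·log₁₀(2.225e+08) = 83.47 dB.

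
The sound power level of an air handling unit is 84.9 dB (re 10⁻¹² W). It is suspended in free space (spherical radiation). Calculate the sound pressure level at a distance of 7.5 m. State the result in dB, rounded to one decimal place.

L_p = L_w − 10·log₁₀(4π·r²) with r = 7.5 m.
4π·r² = 706.9 m², 10·log₁₀ of that is 28.493 dB.
L_p = 84.9 − 28.493 = 56.41 dB.

56.4 dB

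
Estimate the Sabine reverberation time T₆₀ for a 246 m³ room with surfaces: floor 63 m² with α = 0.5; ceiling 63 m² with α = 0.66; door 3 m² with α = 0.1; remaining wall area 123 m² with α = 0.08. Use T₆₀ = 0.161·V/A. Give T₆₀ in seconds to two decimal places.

0.48 s

A = Σ Sᵢαᵢ = 63·0.5 + 63·0.66 + 3·0.1 + 123·0.08 = 83.22 m².
T₆₀ = 0.161·V/A = 0.161·246/83.22 = 0.476 s.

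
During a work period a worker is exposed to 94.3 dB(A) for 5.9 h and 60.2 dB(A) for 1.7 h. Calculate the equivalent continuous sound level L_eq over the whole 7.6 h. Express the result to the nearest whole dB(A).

93 dB(A)

The energy average is taken in the linear domain: L_eq = 10·log₁₀[(Σ tᵢ·10^(Lᵢ/10))/T], T = 7.6 h.
Σ tᵢ·10^(Lᵢ/10) = 5.9·10^(94.3/10) + 1.7·10^(60.2/10) = 1.588e+10.
L_eq = 10·log₁₀(1.588e+10/7.6) = 93.20 dB(A).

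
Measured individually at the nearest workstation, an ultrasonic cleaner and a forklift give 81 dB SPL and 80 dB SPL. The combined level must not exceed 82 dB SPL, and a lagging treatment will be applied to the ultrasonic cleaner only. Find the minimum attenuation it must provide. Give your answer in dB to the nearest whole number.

3 dB

Fixed contribution from the other source: Σ 10^(L/10) = 10^(80/10) = 1.000e+08 (80.00 dB SPL).
The limit corresponds to 10^(82/10) = 1.585e+08; subtracting the fixed part leaves 5.849e+07 for the ultrasonic cleaner, i.e. 77.67 dB SPL.
Required insertion loss = 81 − 77.67 = 3.33 dB.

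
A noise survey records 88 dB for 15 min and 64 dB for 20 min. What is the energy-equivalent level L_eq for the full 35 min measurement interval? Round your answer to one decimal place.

84.3 dB

Weight each interval's intensity by its duration and average over T = 35 min:
Σ tᵢ·10^(Lᵢ/10) = 15·10^(88/10) + 20·10^(64/10) = 9.515e+09.
L_eq = 10·log₁₀(9.515e+09/35) = 84.34 dB.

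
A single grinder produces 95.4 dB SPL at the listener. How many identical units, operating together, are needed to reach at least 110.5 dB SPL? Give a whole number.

N identical sources give L₁ + 10·log₁₀ N, so require 10·log₁₀ N ≥ 110.5 − 95.4 = 15.1 dB.
N ≥ 10^(15.1/10) = 32.359, so N = 33.

33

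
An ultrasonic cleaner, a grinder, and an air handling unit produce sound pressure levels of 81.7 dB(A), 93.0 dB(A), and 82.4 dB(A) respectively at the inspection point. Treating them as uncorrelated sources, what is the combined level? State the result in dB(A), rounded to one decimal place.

93.6 dB(A)

Incoherent sources combine by intensity addition: L_total = 10·log₁₀(Σ 10^(L_i/10)).
Σ 10^(L/10) = 10^(81.7/10) + 10^(93.0/10) + 10^(82.4/10) = 2.317e+09.
L_total = 10·log₁₀(2.317e+09) = 93.65 dB(A).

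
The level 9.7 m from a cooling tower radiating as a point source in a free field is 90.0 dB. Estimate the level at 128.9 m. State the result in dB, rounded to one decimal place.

67.5 dB

Point-source attenuation: ΔL = 20·log₁₀(r₂/r₁) = 20·log₁₀(128.9/9.7) = 22.470 dB.
L₂ = 90.0 − 20·log₁₀(128.9/9.7) = 90.0 − 22.470 = 67.53 dB.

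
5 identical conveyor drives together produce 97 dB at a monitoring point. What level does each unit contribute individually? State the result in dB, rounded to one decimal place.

5 equal contributions raise the level by 10·log₁₀ 5 = 6.990 dB, so each unit alone gives 97 − 6.990.

90.0 dB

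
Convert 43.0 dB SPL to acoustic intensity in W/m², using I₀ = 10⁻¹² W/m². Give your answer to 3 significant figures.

2.00e-08 W/m²

I/I₀ = 10^(43.0/10) = 1.995e+04, so I = 1.995e+04 × 10⁻¹² W/m².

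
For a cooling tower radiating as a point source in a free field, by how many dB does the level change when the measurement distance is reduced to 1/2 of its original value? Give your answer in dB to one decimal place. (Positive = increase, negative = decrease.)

+6.0 dB

With spherical spreading the level changes by −20·log₁₀(r₂/r₁).
ΔL = −20·log₁₀(0.5) = +6.02 dB.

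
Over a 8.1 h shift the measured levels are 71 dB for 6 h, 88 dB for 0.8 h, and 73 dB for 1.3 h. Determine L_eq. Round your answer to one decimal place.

78.7 dB

The energy average is taken in the linear domain: L_eq = 10·log₁₀[(Σ tᵢ·10^(Lᵢ/10))/T], T = 8.1 h.
Σ tᵢ·10^(Lᵢ/10) = 6·10^(71/10) + 0.8·10^(88/10) + 1.3·10^(73/10) = 6.062e+08.
L_eq = 10·log₁₀(6.062e+08/8.1) = 78.74 dB.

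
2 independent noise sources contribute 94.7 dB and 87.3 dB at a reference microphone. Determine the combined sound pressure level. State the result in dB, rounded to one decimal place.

95.4 dB

For uncorrelated sources the intensities add, so convert each level to linear form, sum, and take 10·log₁₀ of the total.
Σ 10^(L/10) = 10^(94.7/10) + 10^(87.3/10) = 3.488e+09.
L_total = 10·log₁₀(3.488e+09) = 95.43 dB.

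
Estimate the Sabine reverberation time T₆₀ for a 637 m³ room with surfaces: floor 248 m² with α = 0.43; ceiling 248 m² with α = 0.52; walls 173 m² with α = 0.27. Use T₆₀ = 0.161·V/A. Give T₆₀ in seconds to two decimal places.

A = Σ Sᵢαᵢ = 248·0.43 + 248·0.52 + 173·0.27 = 282.31 m².
T₆₀ = 0.161 × 637 / 282.31 = 0.363 s.

0.36 s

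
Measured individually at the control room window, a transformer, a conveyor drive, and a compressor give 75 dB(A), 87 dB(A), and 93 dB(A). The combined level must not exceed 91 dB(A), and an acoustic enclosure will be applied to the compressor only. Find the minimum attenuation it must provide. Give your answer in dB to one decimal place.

The untreated sources together contribute 10^(75/10) + 10^(87/10) = 5.328e+08, i.e. 87.27 dB(A).
The limit corresponds to 10^(91/10) = 1.259e+09; subtracting the fixed part leaves 7.261e+08 for the compressor, i.e. 88.61 dB(A).
So the compressor must be reduced from 93 to 88.61 dB(A): IL = 4.39 dB.

4.4 dB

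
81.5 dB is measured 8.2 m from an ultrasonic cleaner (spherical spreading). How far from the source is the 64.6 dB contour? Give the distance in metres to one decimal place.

For a point source L₁ − L₂ = 20·log₁₀(r₂/r₁), so r₂ = r₁·10^((L₁−L₂)/20).
r₂ = 8.2·10^((81.5−64.6)/20) = 8.2·10^(16.9/20) = 57.39 m.

57.4 m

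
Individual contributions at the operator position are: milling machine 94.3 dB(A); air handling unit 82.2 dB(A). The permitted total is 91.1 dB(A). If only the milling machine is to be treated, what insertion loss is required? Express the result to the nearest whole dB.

4 dB

The untreated sources together contribute 10^(82.2/10) = 1.660e+08, i.e. 82.20 dB(A).
To meet 91.1 dB(A) overall, the treated milling machine may contribute at most 10^(91.1/10) − 1.660e+08 = 1.122e+09, i.e. 90.50 dB(A).
So the milling machine must be reduced from 94.3 to 90.50 dB(A): IL = 3.80 dB.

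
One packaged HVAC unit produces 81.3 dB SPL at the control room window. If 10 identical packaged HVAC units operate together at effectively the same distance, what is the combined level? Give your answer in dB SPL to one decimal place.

N identical incoherent sources raise the level by 10·log₁₀ N.
L_total = 81.3 + 10·log₁₀(10) = 81.3 + 10.000 = 91.30 dB SPL.

91.3 dB SPL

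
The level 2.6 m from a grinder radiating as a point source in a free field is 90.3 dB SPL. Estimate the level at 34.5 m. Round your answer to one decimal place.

67.8 dB SPL

For a point source, L₂ = L₁ − 20·log₁₀(r₂/r₁).
L₂ = 90.3 − 20·log₁₀(34.5/2.6) = 90.3 − 22.457 = 67.84 dB SPL.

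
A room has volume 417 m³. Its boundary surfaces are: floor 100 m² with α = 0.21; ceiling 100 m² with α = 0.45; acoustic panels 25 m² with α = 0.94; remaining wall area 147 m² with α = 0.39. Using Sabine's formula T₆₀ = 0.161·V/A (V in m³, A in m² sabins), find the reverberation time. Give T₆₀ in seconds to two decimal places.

0.46 s

Summing Sᵢαᵢ: 100·0.21 + 100·0.45 + 25·0.94 + 147·0.39 = 146.83 m².
T₆₀ = 0.161·V/A = 0.161·417/146.83 = 0.457 s.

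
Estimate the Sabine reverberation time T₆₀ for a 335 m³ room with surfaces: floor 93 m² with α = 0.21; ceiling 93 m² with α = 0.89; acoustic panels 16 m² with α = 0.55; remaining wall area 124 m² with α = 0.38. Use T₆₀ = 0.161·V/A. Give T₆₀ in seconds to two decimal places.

Summing Sᵢαᵢ: 93·0.21 + 93·0.89 + 16·0.55 + 124·0.38 = 158.22 m².
T₆₀ = 0.161·V/A = 0.161·335/158.22 = 0.341 s.

0.34 s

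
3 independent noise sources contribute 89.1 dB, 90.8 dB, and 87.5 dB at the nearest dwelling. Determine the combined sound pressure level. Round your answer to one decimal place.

94.1 dB

For uncorrelated sources the intensities add, so convert each level to linear form, sum, and take 10·log₁₀ of the total.
Σ 10^(L/10) = 10^(89.1/10) + 10^(90.8/10) + 10^(87.5/10) = 2.577e+09.
L_total = 10·log₁₀(2.577e+09) = 94.11 dB.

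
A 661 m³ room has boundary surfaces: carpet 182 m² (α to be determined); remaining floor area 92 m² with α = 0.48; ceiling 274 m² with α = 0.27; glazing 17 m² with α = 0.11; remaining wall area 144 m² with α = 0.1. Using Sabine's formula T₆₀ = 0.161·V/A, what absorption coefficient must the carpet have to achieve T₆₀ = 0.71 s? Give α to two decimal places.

0.09

From T₆₀ = 0.161·V/A, the target T₆₀ = 0.71 s needs A = 0.161·661/0.71 = 149.89 m².
Absorption from the other surfaces = 92·0.48 + 274·0.27 + 17·0.11 + 144·0.1 = 134.41 m², so the carpet must supply 15.48 m² over 182 m².
α = 15.48/182 = 0.085.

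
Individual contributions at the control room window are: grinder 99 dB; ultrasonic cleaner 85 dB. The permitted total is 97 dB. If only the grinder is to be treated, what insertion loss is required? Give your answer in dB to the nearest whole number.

Fixed contribution from the other source: Σ 10^(L/10) = 10^(85/10) = 3.162e+08 (85.00 dB).
To meet 97 dB overall, the treated grinder may contribute at most 10^(97/10) − 3.162e+08 = 4.696e+09, i.e. 96.72 dB.
Required insertion loss = 99 − 96.72 = 2.28 dB.

2 dB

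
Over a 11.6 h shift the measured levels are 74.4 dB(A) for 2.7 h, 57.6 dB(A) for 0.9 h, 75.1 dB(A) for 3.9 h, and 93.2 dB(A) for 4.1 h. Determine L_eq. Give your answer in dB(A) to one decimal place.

88.8 dB(A)

L_eq = 10·log₁₀[(1/T)·Σ tᵢ·10^(Lᵢ/10)] with T = 11.6 h.
Σ tᵢ·10^(Lᵢ/10) = 2.7·10^(74.4/10) + 0.9·10^(57.6/10) + 3.9·10^(75.1/10) + 4.1·10^(93.2/10) = 8.767e+09.
L_eq = 10·log₁₀(8.767e+09/11.6) = 88.78 dB(A).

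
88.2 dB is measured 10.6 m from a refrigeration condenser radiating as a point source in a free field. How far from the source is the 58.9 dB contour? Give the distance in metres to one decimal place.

309.2 m

Point-source spreading drops the level by 20·log₁₀(r₂/r₁); inverting, r₂/r₁ = 10^(ΔL/20).
r₂ = 10.6·10^((88.2−58.9)/20) = 10.6·10^(29.3/20) = 309.25 m.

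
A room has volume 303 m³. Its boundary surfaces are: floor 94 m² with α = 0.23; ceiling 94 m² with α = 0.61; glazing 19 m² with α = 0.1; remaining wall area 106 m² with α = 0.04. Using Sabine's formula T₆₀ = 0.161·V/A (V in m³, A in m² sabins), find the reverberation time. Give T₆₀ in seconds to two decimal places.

Summing Sᵢαᵢ: 94·0.23 + 94·0.61 + 19·0.1 + 106·0.04 = 85.10 m².
T₆₀ = 0.161 × 303 / 85.10 = 0.573 s.

0.57 s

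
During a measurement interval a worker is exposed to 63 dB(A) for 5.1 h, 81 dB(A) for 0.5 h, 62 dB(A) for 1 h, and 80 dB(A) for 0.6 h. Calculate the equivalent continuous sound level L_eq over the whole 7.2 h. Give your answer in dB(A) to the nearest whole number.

The energy average is taken in the linear domain: L_eq = 10·log₁₀[(Σ tᵢ·10^(Lᵢ/10))/T], T = 7.2 h.
Σ tᵢ·10^(Lᵢ/10) = 5.1·10^(63/10) + 0.5·10^(81/10) + 1·10^(62/10) + 0.6·10^(80/10) = 1.347e+08.
L_eq = 10·log₁₀(1.347e+08/7.2) = 72.72 dB(A).

73 dB(A)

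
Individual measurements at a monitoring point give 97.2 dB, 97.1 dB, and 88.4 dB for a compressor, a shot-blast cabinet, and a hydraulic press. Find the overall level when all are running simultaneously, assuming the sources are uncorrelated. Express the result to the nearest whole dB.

Incoherent sources combine by intensity addition: L_total = 10·log₁₀(Σ 10^(L_i/10)).
Σ 10^(L/10) = 10^(97.2/10) + 10^(97.1/10) + 10^(88.4/10) = 1.107e+10.
L_total = 10·log₁₀(1.107e+10) = 100.44 dB.

100 dB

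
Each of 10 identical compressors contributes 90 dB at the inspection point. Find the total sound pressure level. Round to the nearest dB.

N identical incoherent sources raise the level by 10·log₁₀ N.
L_total = 90 + 10·log₁₀(10) = 90 + 10.000 = 100.00 dB.

100 dB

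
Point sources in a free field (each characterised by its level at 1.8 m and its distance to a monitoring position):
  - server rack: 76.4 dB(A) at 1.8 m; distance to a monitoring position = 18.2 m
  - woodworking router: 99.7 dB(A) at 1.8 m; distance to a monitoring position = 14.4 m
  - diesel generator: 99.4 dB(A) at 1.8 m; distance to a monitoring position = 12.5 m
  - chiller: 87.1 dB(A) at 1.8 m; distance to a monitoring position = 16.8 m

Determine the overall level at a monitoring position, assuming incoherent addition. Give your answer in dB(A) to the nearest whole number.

85 dB(A)

Apply inverse-square spreading to bring every level to the receiver, then sum 10^(L/10).
server rack: 76.4 − 20·log₁₀(18.2/1.8) = 76.4 − 20.10 = 56.30 dB(A).
woodworking router: 99.7 − 20·log₁₀(14.4/1.8) = 99.7 − 18.06 = 81.64 dB(A).
diesel generator: 99.4 − 20·log₁₀(12.5/1.8) = 99.4 − 16.83 = 82.57 dB(A).
chiller: 87.1 − 20·log₁₀(16.8/1.8) = 87.1 − 19.40 = 67.70 dB(A).
Σ 10^(L/10) = 3.327e+08 → L_total = 10·log₁₀(3.327e+08) = 85.22 dB(A).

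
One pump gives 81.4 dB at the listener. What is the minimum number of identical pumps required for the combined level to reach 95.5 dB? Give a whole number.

26

The shortfall is 95.5 − 81.4 = 14.1 dB, and N units add 10·log₁₀ N, so need 10·log₁₀ N ≥ 14.1.
N ≥ 10^(14.1/10) = 25.704, so N = 26.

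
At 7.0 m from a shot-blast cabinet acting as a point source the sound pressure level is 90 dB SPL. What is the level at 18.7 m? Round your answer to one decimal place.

81.5 dB SPL

For a point source, L₂ = L₁ − 20·log₁₀(r₂/r₁).
L₂ = 90 − 20·log₁₀(18.7/7.0) = 90 − 8.535 = 81.47 dB SPL.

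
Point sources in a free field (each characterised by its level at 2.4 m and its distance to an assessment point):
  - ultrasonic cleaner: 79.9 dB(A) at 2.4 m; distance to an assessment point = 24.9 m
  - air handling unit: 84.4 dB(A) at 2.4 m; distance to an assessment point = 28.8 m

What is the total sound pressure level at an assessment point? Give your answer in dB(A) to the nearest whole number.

Apply inverse-square spreading to bring every level to the receiver, then sum 10^(L/10).
ultrasonic cleaner: 79.9 − 20·log₁₀(24.9/2.4) = 79.9 − 20.32 = 59.58 dB(A).
air handling unit: 84.4 − 20·log₁₀(28.8/2.4) = 84.4 − 21.58 = 62.82 dB(A).
Σ 10^(L/10) = 2.821e+06 → L_total = 10·log₁₀(2.821e+06) = 64.50 dB(A).

65 dB(A)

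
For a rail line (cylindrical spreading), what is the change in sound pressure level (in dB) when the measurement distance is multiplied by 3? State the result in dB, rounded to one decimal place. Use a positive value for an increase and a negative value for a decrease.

A line source loses 3 dB per doubling of distance; generally ΔL = −10·log₁₀(r₂/r₁).
ΔL = −10·log₁₀(3) = -4.77 dB.

-4.8 dB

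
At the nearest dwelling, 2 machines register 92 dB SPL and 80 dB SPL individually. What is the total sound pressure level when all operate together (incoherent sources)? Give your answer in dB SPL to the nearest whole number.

92 dB SPL

Incoherent sources combine by intensity addition: L_total = 10·log₁₀(Σ 10^(L_i/10)).
Σ 10^(L/10) = 10^(92/10) + 10^(80/10) = 1.685e+09.
L_total = 10·log₁₀(1.685e+09) = 92.27 dB SPL.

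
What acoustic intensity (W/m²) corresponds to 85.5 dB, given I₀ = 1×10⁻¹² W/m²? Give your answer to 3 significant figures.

0.000355 W/m²

I = I₀·10^(L/10) = 10⁻¹² × 10^(85.5/10) = 10^(-3.450).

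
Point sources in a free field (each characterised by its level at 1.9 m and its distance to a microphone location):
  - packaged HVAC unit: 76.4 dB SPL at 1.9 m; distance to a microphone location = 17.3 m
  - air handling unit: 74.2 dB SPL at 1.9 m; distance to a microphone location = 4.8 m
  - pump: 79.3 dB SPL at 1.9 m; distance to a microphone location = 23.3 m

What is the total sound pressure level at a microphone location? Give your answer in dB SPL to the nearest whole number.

67 dB SPL

Apply inverse-square spreading to bring every level to the receiver, then sum 10^(L/10).
packaged HVAC unit: 76.4 − 20·log₁₀(17.3/1.9) = 76.4 − 19.19 = 57.21 dB SPL.
air handling unit: 74.2 − 20·log₁₀(4.8/1.9) = 74.2 − 8.05 = 66.15 dB SPL.
pump: 79.3 − 20·log₁₀(23.3/1.9) = 79.3 − 21.77 = 57.53 dB SPL.
Σ 10^(L/10) = 5.214e+06 → L_total = 10·log₁₀(5.214e+06) = 67.17 dB SPL.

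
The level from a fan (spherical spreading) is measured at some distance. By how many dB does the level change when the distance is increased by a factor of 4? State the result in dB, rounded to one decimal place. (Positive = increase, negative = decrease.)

Point-source spreading: ΔL = −20·log₁₀(r₂/r₁).
ΔL = −20·log₁₀(4) = -12.04 dB.

-12.0 dB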